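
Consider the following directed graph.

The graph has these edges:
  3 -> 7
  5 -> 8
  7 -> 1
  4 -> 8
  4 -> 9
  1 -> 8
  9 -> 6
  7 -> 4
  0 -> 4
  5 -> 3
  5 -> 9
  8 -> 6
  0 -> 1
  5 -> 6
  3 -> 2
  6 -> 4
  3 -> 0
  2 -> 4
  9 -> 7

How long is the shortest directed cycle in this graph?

For each vertex v, BFS finds the shortest path from v back to v.
The shortest such closed walk is 8 → 6 → 4 → 8, length 3.

3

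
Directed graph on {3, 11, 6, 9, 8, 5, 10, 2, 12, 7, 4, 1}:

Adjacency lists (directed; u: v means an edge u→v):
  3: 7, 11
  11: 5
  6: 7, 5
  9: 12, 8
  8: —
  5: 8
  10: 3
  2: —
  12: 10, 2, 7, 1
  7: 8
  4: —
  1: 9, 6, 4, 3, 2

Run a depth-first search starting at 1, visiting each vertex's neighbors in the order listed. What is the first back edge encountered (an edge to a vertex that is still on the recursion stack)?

DFS from 1 (visiting each vertex's neighbors in the order listed); mark gray on enter, black on exit:
1 gray
  9 gray
    12 gray
      10 gray
        3 gray
          7 gray
            8 gray
            8 black
          7 black
          11 gray
            5 gray
              5→8: 8 black — skip
            5 black
          11 black
        3 black
      10 black
      2 gray
      2 black
      12→7: 7 black — skip
      12→1: 1 is gray → back edge
First back edge: 12 → 1.

12->1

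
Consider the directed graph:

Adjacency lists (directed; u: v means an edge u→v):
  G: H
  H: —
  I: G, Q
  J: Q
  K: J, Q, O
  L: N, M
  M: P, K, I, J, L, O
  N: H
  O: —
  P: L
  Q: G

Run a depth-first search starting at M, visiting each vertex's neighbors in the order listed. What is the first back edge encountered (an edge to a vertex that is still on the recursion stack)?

DFS from M (visiting each vertex's neighbors in the order listed); mark gray on enter, black on exit:
M gray
  P gray
    L gray
      N gray
        H gray
        H black
      N black
      L→M: M is gray → back edge
First back edge: L → M.

L->M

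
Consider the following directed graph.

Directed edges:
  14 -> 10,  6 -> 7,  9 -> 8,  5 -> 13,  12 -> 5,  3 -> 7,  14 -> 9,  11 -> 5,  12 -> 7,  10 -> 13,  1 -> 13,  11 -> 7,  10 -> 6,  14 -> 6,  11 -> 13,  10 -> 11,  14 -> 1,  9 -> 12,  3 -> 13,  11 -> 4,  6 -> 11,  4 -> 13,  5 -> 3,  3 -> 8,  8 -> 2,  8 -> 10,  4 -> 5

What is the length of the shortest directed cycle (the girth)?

5

For each vertex v, BFS finds the shortest path from v back to v.
The shortest such closed walk is 8 → 10 → 11 → 5 → 3 → 8, length 5.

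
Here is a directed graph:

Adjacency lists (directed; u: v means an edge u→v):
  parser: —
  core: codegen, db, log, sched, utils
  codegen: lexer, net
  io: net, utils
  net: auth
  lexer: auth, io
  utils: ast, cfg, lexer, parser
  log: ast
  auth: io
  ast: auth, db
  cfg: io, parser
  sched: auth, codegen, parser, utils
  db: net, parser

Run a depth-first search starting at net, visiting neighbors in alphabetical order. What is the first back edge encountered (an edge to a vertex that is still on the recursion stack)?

DFS from net (visiting neighbors in alphabetical order); mark gray on enter, black on exit:
net gray
  auth gray
    io gray
      io→net: net is gray → back edge
First back edge: io → net.

io→net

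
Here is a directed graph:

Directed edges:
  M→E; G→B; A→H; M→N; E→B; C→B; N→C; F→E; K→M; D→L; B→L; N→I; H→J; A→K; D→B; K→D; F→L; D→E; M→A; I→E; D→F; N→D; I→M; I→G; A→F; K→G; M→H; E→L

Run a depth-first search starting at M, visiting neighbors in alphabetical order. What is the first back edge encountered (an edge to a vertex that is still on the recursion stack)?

K→M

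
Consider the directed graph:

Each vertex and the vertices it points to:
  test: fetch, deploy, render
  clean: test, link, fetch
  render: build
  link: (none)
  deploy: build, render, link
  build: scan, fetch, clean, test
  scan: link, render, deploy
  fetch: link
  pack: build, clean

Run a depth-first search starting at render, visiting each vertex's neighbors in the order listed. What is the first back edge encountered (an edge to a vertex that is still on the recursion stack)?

DFS from render (visiting each vertex's neighbors in the order listed); mark gray on enter, black on exit:
render gray
  build gray
    scan gray
      link gray
      link black
      scan→render: render is gray → back edge
First back edge: scan → render.

scan->render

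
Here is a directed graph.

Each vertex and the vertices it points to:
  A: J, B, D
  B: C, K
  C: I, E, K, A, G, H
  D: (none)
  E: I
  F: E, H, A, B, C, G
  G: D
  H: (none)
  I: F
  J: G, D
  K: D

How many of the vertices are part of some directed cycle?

6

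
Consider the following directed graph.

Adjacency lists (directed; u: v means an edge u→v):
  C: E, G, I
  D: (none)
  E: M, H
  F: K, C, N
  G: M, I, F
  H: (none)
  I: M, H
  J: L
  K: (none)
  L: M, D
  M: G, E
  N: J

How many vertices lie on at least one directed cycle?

9

A vertex is on a directed cycle iff it belongs to a strongly connected component of size ≥ 2 (or has a self-loop).
The vertices on cycles are {C, E, F, G, I, J, L, M, N} — 9 in total.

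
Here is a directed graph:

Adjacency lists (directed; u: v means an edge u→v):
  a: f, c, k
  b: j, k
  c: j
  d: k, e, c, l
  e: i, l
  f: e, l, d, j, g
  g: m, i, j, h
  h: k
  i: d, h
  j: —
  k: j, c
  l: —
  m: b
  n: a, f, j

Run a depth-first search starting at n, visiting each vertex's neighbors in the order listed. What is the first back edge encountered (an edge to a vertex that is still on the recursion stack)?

DFS from n (visiting each vertex's neighbors in the order listed); mark gray on enter, black on exit:
n gray
  a gray
    f gray
      e gray
        i gray
          d gray
            k gray
              j gray
              j black
              c gray
                c→j: j black — skip
              c black
            k black
            d→e: e is gray → back edge
First back edge: d → e.

d→e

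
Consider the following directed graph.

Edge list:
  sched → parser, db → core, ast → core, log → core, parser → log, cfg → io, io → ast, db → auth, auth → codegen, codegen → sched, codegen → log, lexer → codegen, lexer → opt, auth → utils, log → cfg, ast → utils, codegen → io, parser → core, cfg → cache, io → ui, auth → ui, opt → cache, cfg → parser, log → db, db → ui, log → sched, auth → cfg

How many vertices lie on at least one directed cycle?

A vertex is on a directed cycle iff it belongs to a strongly connected component of size ≥ 2 (or has a self-loop).
The vertices on cycles are {db, cfg, log, auth, sched, parser, codegen} — 7 in total.

7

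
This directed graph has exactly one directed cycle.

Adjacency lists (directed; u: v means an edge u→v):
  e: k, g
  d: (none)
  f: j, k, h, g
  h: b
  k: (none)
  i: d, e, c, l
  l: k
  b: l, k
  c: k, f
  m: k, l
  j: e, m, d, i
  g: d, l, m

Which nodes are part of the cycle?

DFS with gray/black marking from f:
f gray
  j gray
    e gray
      k gray
      k black
      g gray
        d gray
        d black
        l gray
          l→k: k black — skip
        l black
        m gray
          m→k: k black — skip
          m→l: l black — skip
        m black
      g black
    e black
    j→m: m black — skip
    j→d: d black — skip
    i gray
      i→d: d black — skip
      i→e: e black — skip
      c gray
        c→k: k black — skip
        c→f: f is gray → back edge
Back edge closes the cycle f → j → i → c → f; its vertices are {c, f, i, j}.

c, f, i, j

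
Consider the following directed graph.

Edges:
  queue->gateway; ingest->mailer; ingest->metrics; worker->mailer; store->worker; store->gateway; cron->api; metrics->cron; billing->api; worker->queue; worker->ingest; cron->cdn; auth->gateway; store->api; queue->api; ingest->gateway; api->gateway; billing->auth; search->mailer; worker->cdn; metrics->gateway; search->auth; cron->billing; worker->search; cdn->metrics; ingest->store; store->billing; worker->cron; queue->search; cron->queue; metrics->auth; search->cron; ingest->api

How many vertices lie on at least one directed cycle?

A vertex is on a directed cycle iff it belongs to a strongly connected component of size ≥ 2 (or has a self-loop).
The vertices on cycles are {cdn, cron, queue, store, ingest, search, worker, metrics} — 8 in total.

8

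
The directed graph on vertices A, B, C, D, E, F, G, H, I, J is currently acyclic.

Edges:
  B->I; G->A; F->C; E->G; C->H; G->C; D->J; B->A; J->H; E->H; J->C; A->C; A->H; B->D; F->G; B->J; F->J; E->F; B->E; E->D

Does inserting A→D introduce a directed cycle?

No

Adding A→D creates a cycle iff D can already reach A.
Explore from D: no path reaches A. The graph stays acyclic.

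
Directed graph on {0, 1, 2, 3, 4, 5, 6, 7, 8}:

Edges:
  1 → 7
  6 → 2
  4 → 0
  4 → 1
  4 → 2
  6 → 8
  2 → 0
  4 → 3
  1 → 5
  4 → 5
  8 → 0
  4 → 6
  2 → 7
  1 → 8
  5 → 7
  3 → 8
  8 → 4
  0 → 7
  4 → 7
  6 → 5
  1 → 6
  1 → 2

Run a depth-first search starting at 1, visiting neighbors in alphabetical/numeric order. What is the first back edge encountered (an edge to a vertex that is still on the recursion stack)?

4→1

DFS from 1 (visiting neighbors in alphabetical/numeric order); mark gray on enter, black on exit:
1 gray
  2 gray
    0 gray
      7 gray
      7 black
    0 black
    2→7: 7 black — skip
  2 black
  5 gray
    5→7: 7 black — skip
  5 black
  6 gray
    6→2: 2 black — skip
    6→5: 5 black — skip
    8 gray
      8→0: 0 black — skip
      4 gray
        4→0: 0 black — skip
        4→1: 1 is gray → back edge
First back edge: 4 → 1.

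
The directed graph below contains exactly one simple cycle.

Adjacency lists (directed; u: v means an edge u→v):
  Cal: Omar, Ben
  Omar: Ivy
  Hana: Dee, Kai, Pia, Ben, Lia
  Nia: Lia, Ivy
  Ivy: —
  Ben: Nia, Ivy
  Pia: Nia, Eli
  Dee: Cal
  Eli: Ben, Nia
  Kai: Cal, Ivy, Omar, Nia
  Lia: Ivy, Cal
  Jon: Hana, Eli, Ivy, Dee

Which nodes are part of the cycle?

Ben, Cal, Lia, Nia

DFS with gray/black marking from Lia:
Lia gray
  Ivy gray
  Ivy black
  Cal gray
    Omar gray
      Omar→Ivy: Ivy black — skip
    Omar black
    Ben gray
      Nia gray
        Nia→Lia: Lia is gray → back edge
Back edge closes the cycle Lia → Cal → Ben → Nia → Lia; its vertices are {Ben, Cal, Lia, Nia}.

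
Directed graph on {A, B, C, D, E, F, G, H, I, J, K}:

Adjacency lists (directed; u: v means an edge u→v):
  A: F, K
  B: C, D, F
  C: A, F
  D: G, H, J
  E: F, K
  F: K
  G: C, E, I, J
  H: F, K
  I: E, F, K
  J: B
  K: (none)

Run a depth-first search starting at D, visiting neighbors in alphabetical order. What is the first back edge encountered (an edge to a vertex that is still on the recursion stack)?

DFS from D (visiting neighbors in alphabetical order); mark gray on enter, black on exit:
D gray
  G gray
    C gray
      A gray
        F gray
          K gray
          K black
        F black
        A→K: K black — skip
      A black
      C→F: F black — skip
    C black
    E gray
      E→F: F black — skip
      E→K: K black — skip
    E black
    I gray
      I→E: E black — skip
      I→F: F black — skip
      I→K: K black — skip
    I black
    J gray
      B gray
        B→C: C black — skip
        B→D: D is gray → back edge
First back edge: B → D.

B→D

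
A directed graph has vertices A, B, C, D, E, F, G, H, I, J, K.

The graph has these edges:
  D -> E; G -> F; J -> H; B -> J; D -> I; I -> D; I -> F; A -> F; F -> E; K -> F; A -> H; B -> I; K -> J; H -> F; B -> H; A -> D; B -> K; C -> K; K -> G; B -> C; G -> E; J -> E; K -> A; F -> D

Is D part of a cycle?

D is on a cycle iff D can reach itself via ≥1 edge.
D → I → D — yes.

Yes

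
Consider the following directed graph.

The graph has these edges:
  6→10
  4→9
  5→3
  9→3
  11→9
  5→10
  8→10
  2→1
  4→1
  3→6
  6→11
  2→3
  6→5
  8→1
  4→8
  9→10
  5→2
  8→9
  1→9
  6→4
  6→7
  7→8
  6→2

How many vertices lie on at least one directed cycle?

10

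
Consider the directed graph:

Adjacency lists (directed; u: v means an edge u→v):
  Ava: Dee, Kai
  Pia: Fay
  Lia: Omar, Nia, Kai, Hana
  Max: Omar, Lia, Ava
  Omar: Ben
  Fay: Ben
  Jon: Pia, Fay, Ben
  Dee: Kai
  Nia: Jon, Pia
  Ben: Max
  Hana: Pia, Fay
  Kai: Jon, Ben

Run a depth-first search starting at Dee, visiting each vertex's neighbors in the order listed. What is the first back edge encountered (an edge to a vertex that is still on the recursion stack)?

Omar→Ben

DFS from Dee (visiting each vertex's neighbors in the order listed); mark gray on enter, black on exit:
Dee gray
  Kai gray
    Jon gray
      Pia gray
        Fay gray
          Ben gray
            Max gray
              Omar gray
                Omar→Ben: Ben is gray → back edge
First back edge: Omar → Ben.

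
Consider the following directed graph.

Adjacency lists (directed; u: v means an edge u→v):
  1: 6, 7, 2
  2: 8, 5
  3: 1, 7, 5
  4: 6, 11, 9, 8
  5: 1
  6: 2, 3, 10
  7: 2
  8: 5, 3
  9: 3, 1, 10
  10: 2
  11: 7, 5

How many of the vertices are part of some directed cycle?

A vertex is on a directed cycle iff it belongs to a strongly connected component of size ≥ 2 (or has a self-loop).
The vertices on cycles are {1, 2, 3, 5, 6, 7, 8, 10} — 8 in total.

8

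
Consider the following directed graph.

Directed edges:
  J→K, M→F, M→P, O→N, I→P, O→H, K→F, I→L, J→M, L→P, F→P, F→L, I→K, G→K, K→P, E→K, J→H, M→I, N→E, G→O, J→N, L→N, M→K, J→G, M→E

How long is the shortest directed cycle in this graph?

5

For each vertex v, BFS finds the shortest path from v back to v.
The shortest such closed walk is N → E → K → F → L → N, length 5.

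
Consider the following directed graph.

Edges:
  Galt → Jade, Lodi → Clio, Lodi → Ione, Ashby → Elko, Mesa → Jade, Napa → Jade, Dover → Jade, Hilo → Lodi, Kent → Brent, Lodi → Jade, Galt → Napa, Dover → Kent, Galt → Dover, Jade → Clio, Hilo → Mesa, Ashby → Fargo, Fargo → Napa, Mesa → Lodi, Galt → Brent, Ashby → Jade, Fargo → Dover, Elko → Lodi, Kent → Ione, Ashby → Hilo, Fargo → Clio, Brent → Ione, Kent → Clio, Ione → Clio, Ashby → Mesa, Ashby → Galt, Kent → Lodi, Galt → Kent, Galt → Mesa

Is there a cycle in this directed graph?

No

DFS with white/gray/black marking, starting from Ione:
Ione gray
  Clio gray
  Clio black
Ione black
Dover gray
  Kent gray
    Kent→Clio: Clio black — skip
    Lodi gray
      Lodi→Ione: Ione black — skip
      Lodi→Clio: Clio black — skip
      Jade gray
        Jade→Clio: Clio black — skip
      Jade black
    Lodi black
    Brent gray
      Brent→Ione: Ione black — skip
    Brent black
    Kent→Ione: Ione black — skip
  Kent black
  Dover→Jade: Jade black — skip
Dover black
Galt gray
  Galt→Jade: Jade black — skip
  Mesa gray
    Mesa→Lodi: Lodi black — skip
    Mesa→Jade: Jade black — skip
  Mesa black
  Napa gray
    Napa→Jade: Jade black — skip
  Napa black
  Galt→Kent: Kent black — skip
  Galt→Brent: Brent black — skip
  Galt→Dover: Dover black — skip
Galt black
Elko gray
  Elko→Lodi: Lodi black — skip
Elko black
Hilo gray
  Hilo→Mesa: Mesa black — skip
  Hilo→Lodi: Lodi black — skip
Hilo black
Ashby gray
  Fargo gray
    Fargo→Dover: Dover black — skip
    Fargo→Clio: Clio black — skip
    Fargo→Napa: Napa black — skip
  Fargo black
  Ashby→Galt: Galt black — skip
  Ashby→Hilo: Hilo black — skip
  Ashby→Elko: Elko black — skip
  Ashby→Jade: Jade black — skip
  Ashby→Mesa: Mesa black — skip
Ashby black
Every edge goes to a white or black vertex — no back edge, so the graph is acyclic.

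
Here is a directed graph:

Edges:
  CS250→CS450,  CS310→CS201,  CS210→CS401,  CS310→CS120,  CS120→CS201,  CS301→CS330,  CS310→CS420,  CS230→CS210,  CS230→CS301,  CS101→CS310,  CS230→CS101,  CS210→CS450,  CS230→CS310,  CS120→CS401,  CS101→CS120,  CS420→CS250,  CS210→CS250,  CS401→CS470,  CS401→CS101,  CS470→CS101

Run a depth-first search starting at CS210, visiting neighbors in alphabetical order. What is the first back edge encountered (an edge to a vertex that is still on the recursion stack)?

CS120->CS401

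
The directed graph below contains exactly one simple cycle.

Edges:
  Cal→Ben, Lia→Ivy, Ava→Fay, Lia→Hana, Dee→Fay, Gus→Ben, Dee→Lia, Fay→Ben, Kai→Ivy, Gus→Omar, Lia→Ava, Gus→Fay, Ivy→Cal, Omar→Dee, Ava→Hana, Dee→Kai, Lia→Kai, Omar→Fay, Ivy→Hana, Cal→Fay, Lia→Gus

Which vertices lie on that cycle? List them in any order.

Dee, Gus, Lia, Omar

DFS with gray/black marking from Dee:
Dee gray
  Kai gray
    Ivy gray
      Cal gray
        Fay gray
          Ben gray
          Ben black
        Fay black
        Cal→Ben: Ben black — skip
      Cal black
      Hana gray
      Hana black
    Ivy black
  Kai black
  Lia gray
    Lia→Kai: Kai black — skip
    Ava gray
      Ava→Fay: Fay black — skip
      Ava→Hana: Hana black — skip
    Ava black
    Lia→Hana: Hana black — skip
    Gus gray
      Omar gray
        Omar→Fay: Fay black — skip
        Omar→Dee: Dee is gray → back edge
Back edge closes the cycle Dee → Lia → Gus → Omar → Dee; its vertices are {Dee, Gus, Lia, Omar}.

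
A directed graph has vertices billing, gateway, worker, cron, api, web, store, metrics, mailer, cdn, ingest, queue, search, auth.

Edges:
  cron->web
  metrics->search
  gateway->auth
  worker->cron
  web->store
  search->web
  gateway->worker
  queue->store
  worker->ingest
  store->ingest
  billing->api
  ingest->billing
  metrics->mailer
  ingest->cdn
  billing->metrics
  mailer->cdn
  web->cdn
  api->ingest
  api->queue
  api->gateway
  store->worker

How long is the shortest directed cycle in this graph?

For each vertex v, BFS finds the shortest path from v back to v.
The shortest such closed walk is billing → api → ingest → billing, length 3.

3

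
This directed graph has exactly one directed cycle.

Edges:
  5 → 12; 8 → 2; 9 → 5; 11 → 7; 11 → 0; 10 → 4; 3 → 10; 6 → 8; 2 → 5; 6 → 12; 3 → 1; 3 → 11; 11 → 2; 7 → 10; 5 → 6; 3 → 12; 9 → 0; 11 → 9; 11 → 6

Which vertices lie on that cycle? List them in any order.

DFS with gray/black marking from 2:
2 gray
  5 gray
    12 gray
    12 black
    6 gray
      6→12: 12 black — skip
      8 gray
        8→2: 2 is gray → back edge
Back edge closes the cycle 2 → 5 → 6 → 8 → 2; its vertices are {2, 5, 6, 8}.

2, 5, 6, 8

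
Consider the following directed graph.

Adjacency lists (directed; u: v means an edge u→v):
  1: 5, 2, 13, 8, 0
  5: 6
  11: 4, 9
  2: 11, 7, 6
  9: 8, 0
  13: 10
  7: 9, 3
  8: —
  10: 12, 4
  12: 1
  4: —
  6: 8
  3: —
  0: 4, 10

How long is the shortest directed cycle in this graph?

For each vertex v, BFS finds the shortest path from v back to v.
The shortest such closed walk is 1 → 0 → 10 → 12 → 1, length 4.

4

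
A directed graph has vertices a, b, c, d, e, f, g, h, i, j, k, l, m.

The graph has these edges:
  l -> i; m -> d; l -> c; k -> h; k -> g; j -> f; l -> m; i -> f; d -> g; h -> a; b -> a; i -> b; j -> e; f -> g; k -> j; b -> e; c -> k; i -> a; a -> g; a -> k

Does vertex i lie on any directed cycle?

No

i lies on a cycle iff there is a path from i back to itself.
Exploring from i, it never reaches itself; equivalently, its strongly connected component is a singleton.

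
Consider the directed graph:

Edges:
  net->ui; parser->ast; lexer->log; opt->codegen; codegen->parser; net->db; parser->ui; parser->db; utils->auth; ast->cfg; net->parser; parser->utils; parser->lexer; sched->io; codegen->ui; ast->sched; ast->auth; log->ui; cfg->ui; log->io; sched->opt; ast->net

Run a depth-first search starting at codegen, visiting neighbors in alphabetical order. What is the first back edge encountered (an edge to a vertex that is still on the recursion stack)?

net→parser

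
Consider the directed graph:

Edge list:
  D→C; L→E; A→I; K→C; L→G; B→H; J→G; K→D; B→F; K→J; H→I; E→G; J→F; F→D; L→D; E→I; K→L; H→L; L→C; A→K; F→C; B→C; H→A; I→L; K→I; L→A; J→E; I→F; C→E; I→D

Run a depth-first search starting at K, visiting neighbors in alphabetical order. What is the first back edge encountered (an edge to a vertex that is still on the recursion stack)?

D->C

DFS from K (visiting neighbors in alphabetical order); mark gray on enter, black on exit:
K gray
  C gray
    E gray
      G gray
      G black
      I gray
        D gray
          D→C: C is gray → back edge
First back edge: D → C.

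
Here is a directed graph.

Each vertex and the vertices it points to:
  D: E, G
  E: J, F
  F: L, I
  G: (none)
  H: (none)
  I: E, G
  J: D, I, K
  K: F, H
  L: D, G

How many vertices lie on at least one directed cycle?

7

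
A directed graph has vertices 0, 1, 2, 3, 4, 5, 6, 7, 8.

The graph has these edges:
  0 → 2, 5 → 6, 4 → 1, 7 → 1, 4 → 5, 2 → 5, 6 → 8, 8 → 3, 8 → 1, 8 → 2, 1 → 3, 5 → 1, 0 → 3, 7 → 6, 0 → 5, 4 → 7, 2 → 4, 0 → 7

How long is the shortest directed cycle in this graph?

For each vertex v, BFS finds the shortest path from v back to v.
The shortest such closed walk is 2 → 5 → 6 → 8 → 2, length 4.

4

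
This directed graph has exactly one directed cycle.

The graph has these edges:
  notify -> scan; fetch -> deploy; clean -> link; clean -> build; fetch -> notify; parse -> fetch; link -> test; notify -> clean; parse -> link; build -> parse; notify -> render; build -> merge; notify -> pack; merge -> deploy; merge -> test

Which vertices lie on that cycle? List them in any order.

DFS with gray/black marking from notify:
notify gray
  render gray
  render black
  pack gray
  pack black
  scan gray
  scan black
  clean gray
    link gray
      test gray
      test black
    link black
    build gray
      merge gray
        deploy gray
        deploy black
        merge→test: test black — skip
      merge black
      parse gray
        fetch gray
          fetch→deploy: deploy black — skip
          fetch→notify: notify is gray → back edge
Back edge closes the cycle notify → clean → build → parse → fetch → notify; its vertices are {build, clean, fetch, parse, notify}.

build, clean, fetch, parse, notify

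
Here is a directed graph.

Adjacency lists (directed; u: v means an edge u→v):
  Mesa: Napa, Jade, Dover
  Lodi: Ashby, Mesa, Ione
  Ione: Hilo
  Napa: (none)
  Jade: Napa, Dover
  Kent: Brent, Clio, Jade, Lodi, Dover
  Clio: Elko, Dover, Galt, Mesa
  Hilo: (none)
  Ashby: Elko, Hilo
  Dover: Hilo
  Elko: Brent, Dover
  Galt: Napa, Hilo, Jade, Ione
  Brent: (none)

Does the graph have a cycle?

DFS with white/gray/black marking, starting from Jade:
Jade gray
  Napa gray
  Napa black
  Dover gray
    Hilo gray
    Hilo black
  Dover black
Jade black
Mesa gray
  Mesa→Napa: Napa black — skip
  Mesa→Jade: Jade black — skip
  Mesa→Dover: Dover black — skip
Mesa black
Lodi gray
  Ashby gray
    Elko gray
      Brent gray
      Brent black
      Elko→Dover: Dover black — skip
    Elko black
    Ashby→Hilo: Hilo black — skip
  Ashby black
  Lodi→Mesa: Mesa black — skip
  Ione gray
    Ione→Hilo: Hilo black — skip
  Ione black
Lodi black
Kent gray
  Kent→Brent: Brent black — skip
  Clio gray
    Clio→Elko: Elko black — skip
    Clio→Dover: Dover black — skip
    Galt gray
      Galt→Napa: Napa black — skip
      Galt→Hilo: Hilo black — skip
      Galt→Jade: Jade black — skip
      Galt→Ione: Ione black — skip
    Galt black
    Clio→Mesa: Mesa black — skip
  Clio black
  Kent→Jade: Jade black — skip
  Kent→Lodi: Lodi black — skip
  Kent→Dover: Dover black — skip
Kent black
Every edge goes to a white or black vertex — no back edge, so the graph is acyclic.

No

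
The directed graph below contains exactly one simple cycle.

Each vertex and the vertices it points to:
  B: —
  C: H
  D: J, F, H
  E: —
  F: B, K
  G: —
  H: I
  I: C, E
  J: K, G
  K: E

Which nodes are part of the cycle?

C, H, I

DFS with gray/black marking from H:
H gray
  I gray
    C gray
      C→H: H is gray → back edge
Back edge closes the cycle H → I → C → H; its vertices are {C, H, I}.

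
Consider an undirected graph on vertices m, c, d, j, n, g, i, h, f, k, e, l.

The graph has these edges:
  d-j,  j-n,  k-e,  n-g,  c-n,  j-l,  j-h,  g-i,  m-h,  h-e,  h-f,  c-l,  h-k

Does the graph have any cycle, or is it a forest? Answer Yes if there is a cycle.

DFS, tracking each vertex's parent; an edge to a visited non-parent vertex closes a cycle.
Start from n:
visit n (parent –)
  visit j (parent n)
    visit l (parent j)
      l–j: parent, skip
      visit c (parent l)
        c–n: n visited and ≠ parent → cycle
Cycle: n – j – l – c – n.

Yes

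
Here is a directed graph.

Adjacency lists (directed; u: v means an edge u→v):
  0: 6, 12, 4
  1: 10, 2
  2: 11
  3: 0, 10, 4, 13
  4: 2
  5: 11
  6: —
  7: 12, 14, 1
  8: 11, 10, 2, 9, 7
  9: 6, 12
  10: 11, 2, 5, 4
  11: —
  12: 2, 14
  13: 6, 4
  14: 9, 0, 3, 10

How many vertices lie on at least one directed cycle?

5

A vertex is on a directed cycle iff it belongs to a strongly connected component of size ≥ 2 (or has a self-loop).
The vertices on cycles are {0, 3, 9, 12, 14} — 5 in total.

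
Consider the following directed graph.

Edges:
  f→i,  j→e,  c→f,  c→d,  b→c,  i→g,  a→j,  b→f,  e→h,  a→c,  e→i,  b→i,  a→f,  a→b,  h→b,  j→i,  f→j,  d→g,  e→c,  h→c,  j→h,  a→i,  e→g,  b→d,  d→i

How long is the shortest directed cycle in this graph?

For each vertex v, BFS finds the shortest path from v back to v.
The shortest such closed walk is j → e → c → f → j, length 4.

4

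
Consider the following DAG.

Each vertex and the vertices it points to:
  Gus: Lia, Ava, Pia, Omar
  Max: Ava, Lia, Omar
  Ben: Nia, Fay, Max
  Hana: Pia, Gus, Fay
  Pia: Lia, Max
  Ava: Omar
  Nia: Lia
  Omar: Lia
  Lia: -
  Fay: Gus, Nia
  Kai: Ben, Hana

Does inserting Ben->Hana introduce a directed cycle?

No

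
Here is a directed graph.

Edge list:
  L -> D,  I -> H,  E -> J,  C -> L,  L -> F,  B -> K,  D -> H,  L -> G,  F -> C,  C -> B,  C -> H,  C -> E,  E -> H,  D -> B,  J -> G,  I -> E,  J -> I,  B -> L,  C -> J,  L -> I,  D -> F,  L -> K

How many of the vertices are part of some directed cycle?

A vertex is on a directed cycle iff it belongs to a strongly connected component of size ≥ 2 (or has a self-loop).
The vertices on cycles are {B, C, D, E, F, I, J, L} — 8 in total.

8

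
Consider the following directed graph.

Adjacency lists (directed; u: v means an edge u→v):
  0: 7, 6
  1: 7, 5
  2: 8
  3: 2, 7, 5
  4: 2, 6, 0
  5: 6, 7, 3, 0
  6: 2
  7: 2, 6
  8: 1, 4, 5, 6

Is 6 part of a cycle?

6 is on a cycle iff 6 can reach itself via ≥1 edge.
6 → 2 → 8 → 6 — yes.

Yes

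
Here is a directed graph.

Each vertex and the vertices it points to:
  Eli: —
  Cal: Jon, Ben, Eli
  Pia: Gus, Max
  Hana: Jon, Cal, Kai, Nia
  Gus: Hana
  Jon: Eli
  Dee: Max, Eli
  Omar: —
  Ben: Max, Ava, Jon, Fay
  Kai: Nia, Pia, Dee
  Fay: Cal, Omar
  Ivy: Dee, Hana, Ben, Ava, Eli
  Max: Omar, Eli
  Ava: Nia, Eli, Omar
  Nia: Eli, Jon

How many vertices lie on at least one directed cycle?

7

A vertex is on a directed cycle iff it belongs to a strongly connected component of size ≥ 2 (or has a self-loop).
The vertices on cycles are {Ben, Cal, Fay, Gus, Kai, Pia, Hana} — 7 in total.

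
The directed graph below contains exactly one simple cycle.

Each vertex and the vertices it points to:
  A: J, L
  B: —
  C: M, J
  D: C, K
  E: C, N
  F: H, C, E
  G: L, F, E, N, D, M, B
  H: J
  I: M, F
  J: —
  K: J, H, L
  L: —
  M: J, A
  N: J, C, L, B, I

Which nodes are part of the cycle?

E, F, I, N

DFS with gray/black marking from F:
F gray
  H gray
    J gray
    J black
  H black
  C gray
    M gray
      M→J: J black — skip
      A gray
        A→J: J black — skip
        L gray
        L black
      A black
    M black
    C→J: J black — skip
  C black
  E gray
    E→C: C black — skip
    N gray
      N→J: J black — skip
      N→C: C black — skip
      N→L: L black — skip
      B gray
      B black
      I gray
        I→M: M black — skip
        I→F: F is gray → back edge
Back edge closes the cycle F → E → N → I → F; its vertices are {E, F, I, N}.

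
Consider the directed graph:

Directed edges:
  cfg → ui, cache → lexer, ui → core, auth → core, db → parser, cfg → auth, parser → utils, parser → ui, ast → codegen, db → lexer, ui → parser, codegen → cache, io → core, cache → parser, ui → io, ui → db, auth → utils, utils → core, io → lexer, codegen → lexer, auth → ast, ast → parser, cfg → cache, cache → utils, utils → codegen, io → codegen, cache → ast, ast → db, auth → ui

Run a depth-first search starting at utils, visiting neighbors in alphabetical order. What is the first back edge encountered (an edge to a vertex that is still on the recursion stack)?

ast→codegen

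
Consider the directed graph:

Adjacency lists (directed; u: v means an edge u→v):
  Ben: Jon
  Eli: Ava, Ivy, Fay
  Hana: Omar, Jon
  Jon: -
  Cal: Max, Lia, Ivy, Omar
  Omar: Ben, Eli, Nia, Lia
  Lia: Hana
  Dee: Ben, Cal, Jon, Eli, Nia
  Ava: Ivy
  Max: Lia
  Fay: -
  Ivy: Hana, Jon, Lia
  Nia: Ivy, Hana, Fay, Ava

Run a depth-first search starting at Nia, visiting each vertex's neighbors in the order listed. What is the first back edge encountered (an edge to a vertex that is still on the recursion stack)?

DFS from Nia (visiting each vertex's neighbors in the order listed); mark gray on enter, black on exit:
Nia gray
  Ivy gray
    Hana gray
      Omar gray
        Ben gray
          Jon gray
          Jon black
        Ben black
        Eli gray
          Ava gray
            Ava→Ivy: Ivy is gray → back edge
First back edge: Ava → Ivy.

Ava->Ivy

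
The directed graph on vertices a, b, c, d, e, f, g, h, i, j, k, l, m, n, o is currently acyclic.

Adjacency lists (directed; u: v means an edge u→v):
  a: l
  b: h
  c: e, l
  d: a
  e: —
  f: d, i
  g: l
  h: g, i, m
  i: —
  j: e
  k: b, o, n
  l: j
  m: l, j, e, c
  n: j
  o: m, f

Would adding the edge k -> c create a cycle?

Adding k→c creates a cycle iff c can already reach k.
Explore from c: no path reaches k. The graph stays acyclic.

No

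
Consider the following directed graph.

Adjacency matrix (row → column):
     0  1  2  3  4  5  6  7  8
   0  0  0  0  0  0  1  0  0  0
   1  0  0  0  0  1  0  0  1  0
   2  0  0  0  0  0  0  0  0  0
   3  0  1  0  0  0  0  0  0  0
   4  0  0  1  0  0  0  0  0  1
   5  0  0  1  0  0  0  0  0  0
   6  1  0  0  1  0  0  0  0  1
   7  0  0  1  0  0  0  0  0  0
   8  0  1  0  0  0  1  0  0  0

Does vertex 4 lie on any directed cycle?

4 is on a cycle iff 4 can reach itself via ≥1 edge.
4 → 8 → 1 → 4 — yes.

Yes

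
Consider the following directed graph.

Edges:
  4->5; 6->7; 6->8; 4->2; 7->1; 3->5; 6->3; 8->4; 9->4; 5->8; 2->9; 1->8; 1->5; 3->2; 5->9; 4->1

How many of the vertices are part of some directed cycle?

6

A vertex is on a directed cycle iff it belongs to a strongly connected component of size ≥ 2 (or has a self-loop).
The vertices on cycles are {1, 2, 4, 5, 8, 9} — 6 in total.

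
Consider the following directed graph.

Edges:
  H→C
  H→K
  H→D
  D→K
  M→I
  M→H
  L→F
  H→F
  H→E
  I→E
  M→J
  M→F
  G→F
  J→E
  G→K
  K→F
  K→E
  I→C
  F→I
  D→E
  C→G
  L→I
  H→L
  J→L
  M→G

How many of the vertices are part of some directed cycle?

A vertex is on a directed cycle iff it belongs to a strongly connected component of size ≥ 2 (or has a self-loop).
The vertices on cycles are {C, F, G, I, K} — 5 in total.

5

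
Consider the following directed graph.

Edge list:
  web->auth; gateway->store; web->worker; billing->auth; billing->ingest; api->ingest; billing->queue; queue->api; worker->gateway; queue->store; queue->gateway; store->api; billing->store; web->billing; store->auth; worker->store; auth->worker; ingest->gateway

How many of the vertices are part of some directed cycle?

6

A vertex is on a directed cycle iff it belongs to a strongly connected component of size ≥ 2 (or has a self-loop).
The vertices on cycles are {api, auth, store, ingest, worker, gateway} — 6 in total.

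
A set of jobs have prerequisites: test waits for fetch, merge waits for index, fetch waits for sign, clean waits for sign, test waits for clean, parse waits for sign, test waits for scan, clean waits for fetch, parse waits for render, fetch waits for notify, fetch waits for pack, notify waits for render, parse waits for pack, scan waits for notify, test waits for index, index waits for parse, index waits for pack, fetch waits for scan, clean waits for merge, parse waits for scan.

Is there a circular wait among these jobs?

No

DFS with white/gray/black marking, starting from index:
index gray
  parse gray
    sign gray
    sign black
    scan gray
      notify gray
        render gray
        render black
      notify black
    scan black
    pack gray
    pack black
    parse→render: render black — skip
  parse black
  index→pack: pack black — skip
index black
fetch gray
  fetch→scan: scan black — skip
  fetch→notify: notify black — skip
  fetch→sign: sign black — skip
  fetch→pack: pack black — skip
fetch black
clean gray
  merge gray
    merge→index: index black — skip
  merge black
  clean→fetch: fetch black — skip
  clean→sign: sign black — skip
clean black
test gray
  test→clean: clean black — skip
  test→fetch: fetch black — skip
  test→scan: scan black — skip
  test→index: index black — skip
test black
Every edge goes to a white or black vertex — no back edge, so the graph is acyclic.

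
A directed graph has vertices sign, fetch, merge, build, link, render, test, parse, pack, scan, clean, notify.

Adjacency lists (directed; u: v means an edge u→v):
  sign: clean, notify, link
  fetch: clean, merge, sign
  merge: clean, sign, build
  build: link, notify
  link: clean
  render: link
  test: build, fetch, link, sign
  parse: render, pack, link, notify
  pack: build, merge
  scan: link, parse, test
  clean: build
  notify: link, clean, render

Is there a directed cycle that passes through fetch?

fetch lies on a cycle iff there is a path from fetch back to itself.
Exploring from fetch, it never reaches itself; equivalently, its strongly connected component is a singleton.

No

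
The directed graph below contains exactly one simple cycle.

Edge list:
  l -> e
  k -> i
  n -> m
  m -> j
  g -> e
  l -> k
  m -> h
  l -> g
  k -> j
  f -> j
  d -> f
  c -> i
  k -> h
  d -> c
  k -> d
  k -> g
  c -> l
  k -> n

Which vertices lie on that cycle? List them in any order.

DFS with gray/black marking from l:
l gray
  g gray
    e gray
    e black
  g black
  l→e: e black — skip
  k gray
    n gray
      m gray
        j gray
        j black
        h gray
        h black
      m black
    n black
    i gray
    i black
    k→h: h black — skip
    k→g: g black — skip
    d gray
      f gray
        f→j: j black — skip
      f black
      c gray
        c→l: l is gray → back edge
Back edge closes the cycle l → k → d → c → l; its vertices are {c, d, k, l}.

c, d, k, l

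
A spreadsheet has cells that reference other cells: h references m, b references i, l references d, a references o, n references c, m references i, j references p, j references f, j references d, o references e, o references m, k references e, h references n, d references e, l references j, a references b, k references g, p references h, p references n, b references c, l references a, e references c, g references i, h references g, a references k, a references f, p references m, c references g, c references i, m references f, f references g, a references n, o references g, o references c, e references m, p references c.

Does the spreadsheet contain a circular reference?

No

DFS with white/gray/black marking, starting from p:
p gray
  n gray
    c gray
      g gray
        i gray
        i black
      g black
      c→i: i black — skip
    c black
  n black
  h gray
    m gray
      f gray
        f→g: g black — skip
      f black
      m→i: i black — skip
    m black
    h→n: n black — skip
    h→g: g black — skip
  h black
  p→c: c black — skip
  p→m: m black — skip
p black
e gray
  e→c: c black — skip
  e→m: m black — skip
e black
b gray
  b→i: i black — skip
  b→c: c black — skip
b black
k gray
  k→e: e black — skip
  k→g: g black — skip
k black
o gray
  o→g: g black — skip
  o→e: e black — skip
  o→c: c black — skip
  o→m: m black — skip
o black
l gray
  j gray
    d gray
      d→e: e black — skip
    d black
    j→f: f black — skip
    j→p: p black — skip
  j black
  a gray
    a→k: k black — skip
    a→b: b black — skip
    a→n: n black — skip
    a→o: o black — skip
    a→f: f black — skip
  a black
  l→d: d black — skip
l black
Every edge goes to a white or black vertex — no back edge, so the graph is acyclic.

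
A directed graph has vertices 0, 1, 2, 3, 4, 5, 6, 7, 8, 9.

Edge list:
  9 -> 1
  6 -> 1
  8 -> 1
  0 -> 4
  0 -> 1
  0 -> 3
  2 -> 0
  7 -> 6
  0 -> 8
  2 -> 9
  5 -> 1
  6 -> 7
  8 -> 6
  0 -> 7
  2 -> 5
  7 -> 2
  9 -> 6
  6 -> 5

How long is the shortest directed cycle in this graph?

2

For each vertex v, BFS finds the shortest path from v back to v.
The shortest such closed walk is 7 → 6 → 7, length 2.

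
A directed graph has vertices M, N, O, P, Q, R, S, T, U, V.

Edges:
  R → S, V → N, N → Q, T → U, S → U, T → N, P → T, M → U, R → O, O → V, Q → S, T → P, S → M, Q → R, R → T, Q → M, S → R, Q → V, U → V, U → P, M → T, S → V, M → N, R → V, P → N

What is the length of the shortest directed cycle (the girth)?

For each vertex v, BFS finds the shortest path from v back to v.
The shortest such closed walk is S → R → S, length 2.

2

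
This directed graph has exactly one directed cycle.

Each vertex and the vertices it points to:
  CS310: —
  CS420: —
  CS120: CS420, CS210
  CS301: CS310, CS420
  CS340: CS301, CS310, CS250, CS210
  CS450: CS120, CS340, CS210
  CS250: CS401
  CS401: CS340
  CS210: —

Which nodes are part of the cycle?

CS250, CS340, CS401

DFS with gray/black marking from CS340:
CS340 gray
  CS301 gray
    CS310 gray
    CS310 black
    CS420 gray
    CS420 black
  CS301 black
  CS340→CS310: CS310 black — skip
  CS250 gray
    CS401 gray
      CS401→CS340: CS340 is gray → back edge
Back edge closes the cycle CS340 → CS250 → CS401 → CS340; its vertices are {CS250, CS340, CS401}.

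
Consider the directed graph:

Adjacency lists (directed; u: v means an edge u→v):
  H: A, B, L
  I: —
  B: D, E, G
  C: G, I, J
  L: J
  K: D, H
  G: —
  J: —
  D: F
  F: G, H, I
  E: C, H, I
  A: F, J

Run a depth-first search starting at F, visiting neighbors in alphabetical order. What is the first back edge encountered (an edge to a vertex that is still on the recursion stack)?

DFS from F (visiting neighbors in alphabetical order); mark gray on enter, black on exit:
F gray
  G gray
  G black
  H gray
    A gray
      A→F: F is gray → back edge
First back edge: A → F.

A->F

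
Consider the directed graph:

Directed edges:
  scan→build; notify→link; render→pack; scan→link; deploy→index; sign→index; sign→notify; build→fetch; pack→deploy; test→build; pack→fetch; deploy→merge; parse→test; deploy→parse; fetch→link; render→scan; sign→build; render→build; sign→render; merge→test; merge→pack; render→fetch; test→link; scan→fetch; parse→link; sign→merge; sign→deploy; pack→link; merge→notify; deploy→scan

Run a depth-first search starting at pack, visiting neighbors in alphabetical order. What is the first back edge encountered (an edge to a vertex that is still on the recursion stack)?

DFS from pack (visiting neighbors in alphabetical order); mark gray on enter, black on exit:
pack gray
  deploy gray
    index gray
    index black
    merge gray
      notify gray
        link gray
        link black
      notify black
      merge→pack: pack is gray → back edge
First back edge: merge → pack.

merge→pack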